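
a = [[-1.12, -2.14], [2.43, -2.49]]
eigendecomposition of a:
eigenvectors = [[(0.21+0.65j), 0.21-0.65j],[0.73+0.00j, 0.73-0.00j]]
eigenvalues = [(-1.81+2.18j), (-1.81-2.18j)]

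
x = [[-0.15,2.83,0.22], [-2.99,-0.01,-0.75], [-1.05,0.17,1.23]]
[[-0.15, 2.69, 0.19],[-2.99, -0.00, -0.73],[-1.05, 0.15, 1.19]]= x @ [[1.00, 0.0, -0.0], [0.0, 0.95, -0.01], [-0.0, -0.01, 0.97]]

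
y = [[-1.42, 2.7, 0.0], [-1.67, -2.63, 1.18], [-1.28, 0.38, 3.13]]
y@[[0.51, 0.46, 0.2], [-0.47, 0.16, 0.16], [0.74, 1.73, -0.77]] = [[-1.99, -0.22, 0.15], [1.26, 0.85, -1.66], [1.48, 4.89, -2.61]]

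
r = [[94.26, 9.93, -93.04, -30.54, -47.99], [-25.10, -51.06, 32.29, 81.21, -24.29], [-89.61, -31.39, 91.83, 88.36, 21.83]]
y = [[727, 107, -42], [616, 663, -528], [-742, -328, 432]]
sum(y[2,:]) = -638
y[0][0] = 727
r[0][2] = -93.04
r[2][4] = 21.83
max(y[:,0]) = 727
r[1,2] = 32.29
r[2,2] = 91.83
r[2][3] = 88.36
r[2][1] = -31.39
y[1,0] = 616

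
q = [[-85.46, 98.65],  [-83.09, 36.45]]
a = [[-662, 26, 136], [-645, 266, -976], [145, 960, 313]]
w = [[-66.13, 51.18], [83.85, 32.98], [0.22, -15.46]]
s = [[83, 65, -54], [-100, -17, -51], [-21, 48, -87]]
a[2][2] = 313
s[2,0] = -21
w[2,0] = 0.22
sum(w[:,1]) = 68.69999999999999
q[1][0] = -83.09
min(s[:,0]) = -100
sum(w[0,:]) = -14.949999999999996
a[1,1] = 266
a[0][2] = 136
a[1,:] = [-645, 266, -976]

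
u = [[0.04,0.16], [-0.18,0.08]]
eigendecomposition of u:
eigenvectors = [[(-0.08+0.68j), -0.08-0.68j],[-0.73+0.00j, (-0.73-0j)]]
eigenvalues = [(0.06+0.17j), (0.06-0.17j)]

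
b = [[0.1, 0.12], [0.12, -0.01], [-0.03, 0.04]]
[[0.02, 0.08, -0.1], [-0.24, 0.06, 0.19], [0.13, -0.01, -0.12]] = b@ [[-1.85, 0.51, 1.4], [1.75, 0.22, -2.02]]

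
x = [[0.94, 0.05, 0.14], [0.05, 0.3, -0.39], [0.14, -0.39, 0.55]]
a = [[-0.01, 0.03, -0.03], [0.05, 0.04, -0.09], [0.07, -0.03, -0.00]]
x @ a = [[0.0, 0.03, -0.03],[-0.01, 0.03, -0.03],[0.02, -0.03, 0.03]]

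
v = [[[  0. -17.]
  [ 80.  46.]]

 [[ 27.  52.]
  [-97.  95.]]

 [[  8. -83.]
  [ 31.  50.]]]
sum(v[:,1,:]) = 205.0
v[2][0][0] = 8.0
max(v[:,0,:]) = 52.0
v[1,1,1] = 95.0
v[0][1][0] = 80.0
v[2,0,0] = 8.0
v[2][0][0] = 8.0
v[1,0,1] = 52.0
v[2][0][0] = 8.0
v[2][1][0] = 31.0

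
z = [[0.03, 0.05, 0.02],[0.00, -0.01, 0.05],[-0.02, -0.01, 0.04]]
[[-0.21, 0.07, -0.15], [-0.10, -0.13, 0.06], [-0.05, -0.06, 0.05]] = z@ [[-1.31, -2.25, 0.27], [-2.42, 3.48, -3.3], [-2.58, -1.85, 0.46]]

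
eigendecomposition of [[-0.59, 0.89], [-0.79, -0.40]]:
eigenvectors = [[(0.73+0j), (0.73-0j)],[0.08+0.68j, 0.08-0.68j]]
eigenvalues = [(-0.49+0.83j), (-0.49-0.83j)]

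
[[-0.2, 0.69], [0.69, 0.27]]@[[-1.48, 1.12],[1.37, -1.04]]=[[1.24, -0.94], [-0.65, 0.49]]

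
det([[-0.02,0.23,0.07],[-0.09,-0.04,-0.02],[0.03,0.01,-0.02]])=-0.001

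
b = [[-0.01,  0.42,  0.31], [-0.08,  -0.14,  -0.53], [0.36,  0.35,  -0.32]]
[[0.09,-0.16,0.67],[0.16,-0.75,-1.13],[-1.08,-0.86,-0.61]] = b @ [[-2.93, 0.74, 0.11], [0.04, -1.64, 0.05], [0.13, 1.73, 2.10]]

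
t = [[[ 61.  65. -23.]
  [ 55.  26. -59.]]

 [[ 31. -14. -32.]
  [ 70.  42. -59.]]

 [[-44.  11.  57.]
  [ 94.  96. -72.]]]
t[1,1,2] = -59.0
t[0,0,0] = 61.0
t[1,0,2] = -32.0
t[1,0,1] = -14.0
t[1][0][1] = -14.0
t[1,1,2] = -59.0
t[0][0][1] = 65.0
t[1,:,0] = [31.0, 70.0]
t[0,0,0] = 61.0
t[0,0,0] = 61.0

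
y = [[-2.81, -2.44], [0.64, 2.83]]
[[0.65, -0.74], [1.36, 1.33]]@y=[[-2.30, -3.68], [-2.97, 0.45]]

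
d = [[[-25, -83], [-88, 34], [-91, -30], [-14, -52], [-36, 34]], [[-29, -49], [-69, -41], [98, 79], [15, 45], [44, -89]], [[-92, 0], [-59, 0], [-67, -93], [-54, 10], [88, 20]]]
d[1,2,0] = 98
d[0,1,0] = -88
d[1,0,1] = -49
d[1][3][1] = 45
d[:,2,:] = [[-91, -30], [98, 79], [-67, -93]]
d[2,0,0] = -92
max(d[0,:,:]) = 34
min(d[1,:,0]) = -69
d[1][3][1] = 45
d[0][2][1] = -30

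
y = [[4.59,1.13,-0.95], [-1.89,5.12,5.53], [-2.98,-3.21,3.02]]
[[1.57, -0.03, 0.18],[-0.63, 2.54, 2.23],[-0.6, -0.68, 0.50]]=y @ [[0.38, -0.08, 0.09], [-0.08, 0.37, 0.09], [0.09, 0.09, 0.35]]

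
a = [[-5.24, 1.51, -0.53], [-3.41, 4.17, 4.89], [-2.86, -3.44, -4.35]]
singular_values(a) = [8.68, 6.77, 0.84]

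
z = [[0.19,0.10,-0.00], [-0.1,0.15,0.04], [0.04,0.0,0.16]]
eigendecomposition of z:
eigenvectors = [[-0.19-0.65j, (-0.19+0.65j), 0.38+0.00j], [(0.69+0j), (0.69-0j), (-0.05+0j)], [(-0.26+0.07j), -0.26-0.07j, (0.92+0j)]]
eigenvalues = [(0.16+0.1j), (0.16-0.1j), (0.18+0j)]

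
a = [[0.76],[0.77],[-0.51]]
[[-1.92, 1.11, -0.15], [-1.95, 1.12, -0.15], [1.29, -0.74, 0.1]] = a @ [[-2.53, 1.46, -0.20]]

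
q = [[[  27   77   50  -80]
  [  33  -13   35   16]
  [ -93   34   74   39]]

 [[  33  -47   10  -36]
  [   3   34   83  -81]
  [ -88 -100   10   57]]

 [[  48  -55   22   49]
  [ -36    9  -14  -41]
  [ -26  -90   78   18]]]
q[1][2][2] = 10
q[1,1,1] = 34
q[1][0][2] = 10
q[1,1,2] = 83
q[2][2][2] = 78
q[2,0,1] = -55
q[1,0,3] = -36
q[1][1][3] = -81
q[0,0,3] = -80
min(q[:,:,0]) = -93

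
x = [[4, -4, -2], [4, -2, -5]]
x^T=[[4, 4], [-4, -2], [-2, -5]]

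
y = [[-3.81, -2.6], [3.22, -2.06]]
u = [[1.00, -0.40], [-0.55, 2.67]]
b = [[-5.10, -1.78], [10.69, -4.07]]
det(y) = 16.22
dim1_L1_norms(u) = [1.4, 3.22]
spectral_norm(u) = 2.80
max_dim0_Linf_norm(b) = 10.69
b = u @ y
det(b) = 39.79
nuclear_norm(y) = 8.27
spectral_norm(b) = 12.22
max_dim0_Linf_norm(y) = 3.81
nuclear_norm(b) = 15.48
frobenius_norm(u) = 2.93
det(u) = 2.45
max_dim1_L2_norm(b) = 11.44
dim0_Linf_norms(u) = [1.0, 2.67]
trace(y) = -5.87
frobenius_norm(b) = 12.65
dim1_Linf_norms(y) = [3.81, 3.22]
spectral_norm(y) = 5.06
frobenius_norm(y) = 5.99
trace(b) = -9.17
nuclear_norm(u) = 3.67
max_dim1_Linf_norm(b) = 10.69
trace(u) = 3.67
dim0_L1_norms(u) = [1.55, 3.07]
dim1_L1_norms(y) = [6.41, 5.28]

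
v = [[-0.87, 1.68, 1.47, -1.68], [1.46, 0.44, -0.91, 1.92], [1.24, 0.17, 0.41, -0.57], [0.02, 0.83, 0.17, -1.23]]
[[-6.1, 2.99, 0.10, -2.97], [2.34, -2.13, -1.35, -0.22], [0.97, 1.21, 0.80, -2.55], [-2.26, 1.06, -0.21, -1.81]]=v @[[1.41, 0.22, 0.32, -1.31], [-2.08, 0.05, -0.89, -0.97], [-0.49, 1.39, 0.93, -0.92], [0.39, -0.63, -0.30, 0.67]]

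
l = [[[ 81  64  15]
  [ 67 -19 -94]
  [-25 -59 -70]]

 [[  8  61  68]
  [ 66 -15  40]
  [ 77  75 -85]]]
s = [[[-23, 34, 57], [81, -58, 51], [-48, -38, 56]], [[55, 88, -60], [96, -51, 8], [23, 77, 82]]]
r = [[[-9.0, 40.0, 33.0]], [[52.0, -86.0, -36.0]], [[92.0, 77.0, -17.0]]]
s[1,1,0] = 96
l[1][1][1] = -15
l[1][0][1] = 61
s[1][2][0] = 23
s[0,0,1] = 34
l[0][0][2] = 15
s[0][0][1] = 34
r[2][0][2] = -17.0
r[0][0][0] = -9.0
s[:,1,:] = [[81, -58, 51], [96, -51, 8]]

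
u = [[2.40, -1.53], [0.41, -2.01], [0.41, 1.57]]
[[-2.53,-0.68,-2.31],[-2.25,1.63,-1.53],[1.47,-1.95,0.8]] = u @ [[-0.39, -0.92, -0.55], [1.04, -1.0, 0.65]]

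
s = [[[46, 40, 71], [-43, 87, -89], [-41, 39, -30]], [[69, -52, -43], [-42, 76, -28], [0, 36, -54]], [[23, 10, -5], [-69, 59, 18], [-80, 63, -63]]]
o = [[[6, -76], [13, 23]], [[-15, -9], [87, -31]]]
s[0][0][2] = 71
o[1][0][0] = -15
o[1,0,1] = -9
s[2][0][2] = -5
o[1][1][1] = -31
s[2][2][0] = -80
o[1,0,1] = -9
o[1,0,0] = -15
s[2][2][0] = -80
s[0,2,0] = -41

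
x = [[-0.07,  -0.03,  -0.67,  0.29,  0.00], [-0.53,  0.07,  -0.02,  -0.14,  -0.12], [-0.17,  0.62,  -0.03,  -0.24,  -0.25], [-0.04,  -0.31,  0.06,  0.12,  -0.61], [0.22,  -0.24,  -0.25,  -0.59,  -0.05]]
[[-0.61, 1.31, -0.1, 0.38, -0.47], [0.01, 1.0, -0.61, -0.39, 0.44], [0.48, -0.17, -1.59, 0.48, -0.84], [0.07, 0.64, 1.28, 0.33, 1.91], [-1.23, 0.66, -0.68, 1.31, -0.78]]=x@ [[-0.13, -1.73, 0.53, 1.37, -1.05],[1.09, -1.23, -1.95, 0.19, -1.81],[1.34, -1.89, 0.96, -1.23, 1.42],[1.06, -0.41, 1.80, -1.18, 1.21],[-0.32, -0.58, -0.69, -1.08, -1.76]]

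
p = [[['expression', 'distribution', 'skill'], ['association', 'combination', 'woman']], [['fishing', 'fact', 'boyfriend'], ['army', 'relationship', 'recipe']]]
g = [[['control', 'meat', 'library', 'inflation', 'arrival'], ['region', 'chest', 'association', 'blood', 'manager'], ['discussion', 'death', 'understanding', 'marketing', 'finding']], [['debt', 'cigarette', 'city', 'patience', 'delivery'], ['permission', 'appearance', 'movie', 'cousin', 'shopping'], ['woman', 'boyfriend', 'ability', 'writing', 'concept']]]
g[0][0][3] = 'inflation'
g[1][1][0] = 'permission'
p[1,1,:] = ['army', 'relationship', 'recipe']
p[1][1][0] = 'army'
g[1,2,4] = 'concept'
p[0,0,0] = 'expression'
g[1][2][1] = 'boyfriend'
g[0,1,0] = 'region'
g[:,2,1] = ['death', 'boyfriend']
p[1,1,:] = ['army', 'relationship', 'recipe']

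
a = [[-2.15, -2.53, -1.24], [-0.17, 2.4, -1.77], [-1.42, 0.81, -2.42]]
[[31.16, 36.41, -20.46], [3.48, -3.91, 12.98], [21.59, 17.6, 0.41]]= a @ [[-6.26, -5.3, 2.67], [-3.80, -6.74, 5.73], [-6.52, -6.42, 0.18]]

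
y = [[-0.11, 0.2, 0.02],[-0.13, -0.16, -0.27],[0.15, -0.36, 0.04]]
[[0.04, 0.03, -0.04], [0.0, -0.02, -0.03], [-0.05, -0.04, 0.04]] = y@[[-0.28,-0.03,0.49], [0.03,0.11,0.07], [0.10,0.04,-0.15]]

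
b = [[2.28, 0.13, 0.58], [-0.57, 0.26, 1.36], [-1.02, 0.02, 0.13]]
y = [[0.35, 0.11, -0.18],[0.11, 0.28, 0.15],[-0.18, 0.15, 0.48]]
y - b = [[-1.93, -0.02, -0.76], [0.68, 0.02, -1.21], [0.84, 0.13, 0.35]]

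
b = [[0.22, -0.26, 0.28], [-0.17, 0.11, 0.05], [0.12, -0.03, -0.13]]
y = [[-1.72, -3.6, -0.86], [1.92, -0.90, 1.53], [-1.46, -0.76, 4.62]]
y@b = [[0.13, 0.08, -0.55], [0.76, -0.64, 0.29], [0.36, 0.16, -1.05]]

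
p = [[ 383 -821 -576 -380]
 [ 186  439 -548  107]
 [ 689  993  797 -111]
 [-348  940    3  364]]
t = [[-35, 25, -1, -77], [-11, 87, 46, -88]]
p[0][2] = -576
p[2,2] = 797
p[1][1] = 439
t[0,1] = 25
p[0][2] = -576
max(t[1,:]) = 87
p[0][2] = -576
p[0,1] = -821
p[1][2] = -548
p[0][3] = -380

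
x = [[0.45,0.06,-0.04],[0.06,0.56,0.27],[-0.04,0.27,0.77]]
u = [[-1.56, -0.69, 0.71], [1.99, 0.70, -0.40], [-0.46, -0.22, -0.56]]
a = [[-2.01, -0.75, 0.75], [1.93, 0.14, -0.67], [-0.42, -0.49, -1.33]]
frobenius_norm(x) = 1.12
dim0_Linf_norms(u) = [1.99, 0.7, 0.71]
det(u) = -0.23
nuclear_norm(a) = 4.91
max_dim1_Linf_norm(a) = 2.01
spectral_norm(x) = 0.95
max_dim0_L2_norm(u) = 2.57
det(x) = 0.16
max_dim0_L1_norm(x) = 1.08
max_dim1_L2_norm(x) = 0.82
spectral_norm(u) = 2.84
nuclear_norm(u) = 3.68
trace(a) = -3.20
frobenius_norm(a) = 3.40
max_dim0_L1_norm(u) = 4.01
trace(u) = -1.42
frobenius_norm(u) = 2.93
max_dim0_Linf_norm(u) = 1.99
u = x + a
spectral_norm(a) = 3.03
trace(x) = 1.78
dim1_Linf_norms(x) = [0.45, 0.56, 0.77]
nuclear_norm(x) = 1.78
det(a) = -1.77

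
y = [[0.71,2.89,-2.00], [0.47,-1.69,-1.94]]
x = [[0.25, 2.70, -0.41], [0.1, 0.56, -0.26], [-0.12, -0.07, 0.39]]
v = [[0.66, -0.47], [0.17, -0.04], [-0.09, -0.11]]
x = v @ y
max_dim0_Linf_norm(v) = 0.66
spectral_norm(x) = 2.81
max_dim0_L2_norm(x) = 2.76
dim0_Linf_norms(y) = [0.71, 2.89, 2.0]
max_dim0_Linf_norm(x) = 2.7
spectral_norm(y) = 3.60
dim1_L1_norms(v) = [1.13, 0.21, 0.2]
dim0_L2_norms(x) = [0.29, 2.76, 0.62]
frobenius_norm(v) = 0.84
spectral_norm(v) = 0.83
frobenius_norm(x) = 2.84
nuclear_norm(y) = 6.20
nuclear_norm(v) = 0.98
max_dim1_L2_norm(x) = 2.74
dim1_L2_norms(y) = [3.59, 2.62]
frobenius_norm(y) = 4.44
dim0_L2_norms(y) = [0.85, 3.35, 2.79]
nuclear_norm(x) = 3.24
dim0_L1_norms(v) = [0.92, 0.62]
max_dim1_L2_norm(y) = 3.59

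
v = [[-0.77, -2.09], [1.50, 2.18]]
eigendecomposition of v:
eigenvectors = [[(0.76+0j),(0.76-0j)], [-0.54-0.36j,-0.54+0.36j]]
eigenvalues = [(0.7+0.98j), (0.7-0.98j)]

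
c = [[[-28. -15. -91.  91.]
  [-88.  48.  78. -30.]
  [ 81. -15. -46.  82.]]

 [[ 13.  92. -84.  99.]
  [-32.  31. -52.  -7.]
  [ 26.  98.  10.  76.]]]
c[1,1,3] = -7.0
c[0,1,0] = -88.0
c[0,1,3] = -30.0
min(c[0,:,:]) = -91.0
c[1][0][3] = 99.0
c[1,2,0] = 26.0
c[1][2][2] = 10.0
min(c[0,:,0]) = -88.0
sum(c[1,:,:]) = 270.0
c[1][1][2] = -52.0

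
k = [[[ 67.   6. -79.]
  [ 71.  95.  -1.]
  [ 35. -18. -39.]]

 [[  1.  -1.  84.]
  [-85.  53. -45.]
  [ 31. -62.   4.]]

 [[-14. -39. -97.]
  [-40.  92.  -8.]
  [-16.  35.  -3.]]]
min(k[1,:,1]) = -62.0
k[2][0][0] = -14.0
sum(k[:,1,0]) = -54.0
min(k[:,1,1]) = 53.0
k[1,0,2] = 84.0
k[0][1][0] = 71.0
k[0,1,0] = 71.0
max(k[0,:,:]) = 95.0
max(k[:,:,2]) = 84.0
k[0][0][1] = 6.0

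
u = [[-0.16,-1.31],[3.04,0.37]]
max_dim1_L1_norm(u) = 3.41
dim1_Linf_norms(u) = [1.31, 3.04]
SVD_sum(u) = [[-0.38, -0.07], [3.01, 0.53]] + [[0.22,-1.24], [0.03,-0.16]]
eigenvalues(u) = [(0.11+1.98j), (0.11-1.98j)]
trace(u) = 0.21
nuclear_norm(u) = 4.36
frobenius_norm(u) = 3.33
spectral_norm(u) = 3.08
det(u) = 3.92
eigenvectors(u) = [[(0.07-0.54j),  0.07+0.54j], [(-0.84+0j),  -0.84-0.00j]]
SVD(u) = [[-0.12, 0.99], [0.99, 0.12]] @ diag([3.0822152724518994, 1.2728507431212288]) @ [[0.99, 0.17],[0.17, -0.99]]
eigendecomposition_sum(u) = [[(-0.08+1j), (-0.65+0.03j)], [1.52-0.08j, 0.19+0.98j]] + [[-0.08-1.00j, (-0.65-0.03j)], [1.52+0.08j, 0.19-0.98j]]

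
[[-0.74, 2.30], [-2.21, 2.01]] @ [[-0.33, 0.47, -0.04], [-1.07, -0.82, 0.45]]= [[-2.22, -2.23, 1.06],[-1.42, -2.69, 0.99]]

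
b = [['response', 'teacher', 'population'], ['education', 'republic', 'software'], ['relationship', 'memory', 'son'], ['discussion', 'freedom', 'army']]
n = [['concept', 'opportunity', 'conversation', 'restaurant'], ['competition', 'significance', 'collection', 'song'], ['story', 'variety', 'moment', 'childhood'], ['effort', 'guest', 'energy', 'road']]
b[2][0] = 'relationship'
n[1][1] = 'significance'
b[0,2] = 'population'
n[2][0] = 'story'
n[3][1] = 'guest'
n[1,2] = 'collection'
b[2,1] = 'memory'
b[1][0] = 'education'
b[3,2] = 'army'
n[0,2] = 'conversation'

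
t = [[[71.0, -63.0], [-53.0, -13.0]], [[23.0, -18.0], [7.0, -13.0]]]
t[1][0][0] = 23.0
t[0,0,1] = -63.0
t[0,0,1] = -63.0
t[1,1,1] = -13.0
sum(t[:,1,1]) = -26.0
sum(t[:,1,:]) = -72.0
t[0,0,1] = -63.0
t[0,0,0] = 71.0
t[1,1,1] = -13.0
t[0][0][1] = -63.0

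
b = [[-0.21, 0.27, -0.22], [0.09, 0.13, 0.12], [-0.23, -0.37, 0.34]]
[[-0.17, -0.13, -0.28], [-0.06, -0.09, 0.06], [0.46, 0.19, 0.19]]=b @ [[-0.40, -0.04, 0.42], [-0.58, -0.57, -0.30], [0.45, -0.08, 0.51]]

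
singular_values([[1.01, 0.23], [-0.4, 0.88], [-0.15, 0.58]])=[1.18, 0.99]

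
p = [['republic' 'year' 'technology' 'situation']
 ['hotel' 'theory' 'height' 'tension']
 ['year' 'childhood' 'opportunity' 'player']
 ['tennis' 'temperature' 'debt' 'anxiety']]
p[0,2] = 'technology'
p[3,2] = 'debt'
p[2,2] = 'opportunity'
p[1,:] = ['hotel', 'theory', 'height', 'tension']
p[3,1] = 'temperature'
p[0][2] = 'technology'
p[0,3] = 'situation'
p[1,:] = ['hotel', 'theory', 'height', 'tension']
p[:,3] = ['situation', 'tension', 'player', 'anxiety']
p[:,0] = ['republic', 'hotel', 'year', 'tennis']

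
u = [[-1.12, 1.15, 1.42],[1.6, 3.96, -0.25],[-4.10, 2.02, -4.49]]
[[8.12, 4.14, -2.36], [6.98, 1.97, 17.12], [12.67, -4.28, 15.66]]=u @ [[-2.82,-0.54,1.52],[2.97,0.83,3.5],[1.09,1.82,-3.30]]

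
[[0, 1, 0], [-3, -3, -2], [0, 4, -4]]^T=[[0, -3, 0], [1, -3, 4], [0, -2, -4]]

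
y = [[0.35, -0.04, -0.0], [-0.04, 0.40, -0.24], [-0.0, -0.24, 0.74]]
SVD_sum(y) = [[0.0, -0.01, 0.03], [-0.01, 0.18, -0.35], [0.03, -0.35, 0.68]] + [[0.31, -0.11, -0.07], [-0.11, 0.04, 0.02], [-0.07, 0.02, 0.01]] + [[0.04, 0.08, 0.04], [0.08, 0.18, 0.09], [0.04, 0.09, 0.05]]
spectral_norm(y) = 0.86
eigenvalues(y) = [0.36, 0.26, 0.86]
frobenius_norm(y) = 0.97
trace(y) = 1.49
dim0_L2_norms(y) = [0.35, 0.47, 0.78]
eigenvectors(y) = [[0.93, 0.37, 0.04], [-0.32, 0.83, -0.46], [-0.20, 0.42, 0.89]]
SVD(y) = [[0.04, -0.93, -0.37], [-0.46, 0.32, -0.83], [0.89, 0.2, -0.42]] @ diag([0.8647673692121614, 0.36370190947354614, 0.26153072131429284]) @ [[0.04, -0.46, 0.89], [-0.93, 0.32, 0.2], [-0.37, -0.83, -0.42]]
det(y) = 0.08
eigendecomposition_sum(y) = [[0.31, -0.11, -0.07], [-0.11, 0.04, 0.02], [-0.07, 0.02, 0.01]] + [[0.04, 0.08, 0.04], [0.08, 0.18, 0.09], [0.04, 0.09, 0.05]] + [[0.0, -0.01, 0.03],[-0.01, 0.18, -0.35],[0.03, -0.35, 0.68]]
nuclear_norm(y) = 1.49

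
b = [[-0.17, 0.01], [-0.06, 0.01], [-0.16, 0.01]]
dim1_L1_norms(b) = [0.18, 0.07, 0.17]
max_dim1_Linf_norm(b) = 0.17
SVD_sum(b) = [[-0.17, 0.01], [-0.06, 0.00], [-0.16, 0.01]] + [[-0.00,-0.00], [0.0,0.01], [-0.0,-0.00]]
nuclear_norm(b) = 0.25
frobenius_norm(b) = 0.24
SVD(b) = [[-0.70, 0.23], [-0.25, -0.97], [-0.66, 0.12]] @ diag([0.24158220448792836, 0.006167533927978482]) @ [[1.0, -0.07], [-0.07, -1.00]]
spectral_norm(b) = 0.24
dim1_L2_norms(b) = [0.17, 0.06, 0.16]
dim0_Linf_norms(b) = [0.17, 0.01]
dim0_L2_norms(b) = [0.24, 0.02]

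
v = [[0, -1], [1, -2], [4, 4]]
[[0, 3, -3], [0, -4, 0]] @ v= [[-9, -18], [-4, 8]]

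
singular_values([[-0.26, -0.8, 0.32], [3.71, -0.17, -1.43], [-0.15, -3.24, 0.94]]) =[4.06, 3.4, 0.0]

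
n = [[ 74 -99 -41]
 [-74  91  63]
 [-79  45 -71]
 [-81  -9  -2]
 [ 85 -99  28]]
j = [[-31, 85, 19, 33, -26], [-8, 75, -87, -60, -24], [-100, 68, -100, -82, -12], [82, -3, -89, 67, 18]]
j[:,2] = [19, -87, -100, -89]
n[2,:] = [-79, 45, -71]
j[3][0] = 82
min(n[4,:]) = -99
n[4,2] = 28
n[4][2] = 28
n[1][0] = -74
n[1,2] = 63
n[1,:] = [-74, 91, 63]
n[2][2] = -71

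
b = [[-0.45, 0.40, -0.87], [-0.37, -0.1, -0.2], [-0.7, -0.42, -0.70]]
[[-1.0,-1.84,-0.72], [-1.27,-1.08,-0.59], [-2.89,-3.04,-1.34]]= b @ [[2.8, 1.42, 1.29], [1.53, 1.46, 0.44], [0.41, 2.05, 0.36]]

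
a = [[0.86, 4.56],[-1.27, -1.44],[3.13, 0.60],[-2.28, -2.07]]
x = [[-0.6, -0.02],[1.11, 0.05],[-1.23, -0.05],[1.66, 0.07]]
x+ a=[[0.26, 4.54],[-0.16, -1.39],[1.90, 0.55],[-0.62, -2.0]]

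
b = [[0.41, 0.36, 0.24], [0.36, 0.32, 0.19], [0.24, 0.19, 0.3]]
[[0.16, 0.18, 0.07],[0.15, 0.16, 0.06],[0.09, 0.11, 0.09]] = b @ [[0.41, 0.03, -0.06],[0.03, 0.44, 0.05],[-0.06, 0.05, 0.32]]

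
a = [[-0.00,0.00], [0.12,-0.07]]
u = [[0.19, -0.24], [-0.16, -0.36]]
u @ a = [[-0.03, 0.02], [-0.04, 0.03]]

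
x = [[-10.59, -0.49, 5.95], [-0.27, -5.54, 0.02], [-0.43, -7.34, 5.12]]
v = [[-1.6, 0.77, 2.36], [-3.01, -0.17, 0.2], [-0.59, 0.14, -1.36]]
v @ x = [[15.72, -20.80, 2.58], [31.84, 0.95, -16.89], [6.80, 9.5, -10.47]]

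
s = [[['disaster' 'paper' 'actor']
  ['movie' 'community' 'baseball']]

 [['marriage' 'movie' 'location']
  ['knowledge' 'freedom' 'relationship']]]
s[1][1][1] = 'freedom'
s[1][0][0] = 'marriage'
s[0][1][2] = 'baseball'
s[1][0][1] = 'movie'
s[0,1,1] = 'community'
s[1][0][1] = 'movie'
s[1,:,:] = [['marriage', 'movie', 'location'], ['knowledge', 'freedom', 'relationship']]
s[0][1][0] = 'movie'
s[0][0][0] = 'disaster'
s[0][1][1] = 'community'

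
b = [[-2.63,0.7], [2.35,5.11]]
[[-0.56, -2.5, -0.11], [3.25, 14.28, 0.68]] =b @ [[0.34,1.51,0.07], [0.48,2.10,0.10]]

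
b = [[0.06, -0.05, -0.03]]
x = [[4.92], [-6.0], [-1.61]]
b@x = [[0.64]]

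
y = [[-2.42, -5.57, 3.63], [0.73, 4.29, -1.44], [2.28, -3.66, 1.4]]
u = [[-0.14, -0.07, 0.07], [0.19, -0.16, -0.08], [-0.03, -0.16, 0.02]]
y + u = [[-2.56, -5.64, 3.70],[0.92, 4.13, -1.52],[2.25, -3.82, 1.42]]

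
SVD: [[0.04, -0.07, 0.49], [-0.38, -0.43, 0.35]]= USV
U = [[-0.51, -0.86], [-0.86, 0.51]]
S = [0.75, 0.37]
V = [[0.41,  0.54,  -0.73], [-0.62,  -0.43,  -0.66]]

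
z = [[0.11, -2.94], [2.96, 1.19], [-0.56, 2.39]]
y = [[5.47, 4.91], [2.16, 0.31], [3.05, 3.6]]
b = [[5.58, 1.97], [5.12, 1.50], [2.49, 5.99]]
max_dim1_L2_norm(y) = 7.35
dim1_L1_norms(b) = [7.55, 6.62, 8.48]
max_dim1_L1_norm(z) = 4.15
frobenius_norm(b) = 10.27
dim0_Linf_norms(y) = [5.47, 4.91]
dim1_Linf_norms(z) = [2.94, 2.96, 2.39]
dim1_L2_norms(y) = [7.35, 2.18, 4.72]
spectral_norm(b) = 9.38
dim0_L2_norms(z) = [3.01, 3.97]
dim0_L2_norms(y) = [6.62, 6.1]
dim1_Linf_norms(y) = [5.47, 2.16, 3.6]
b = y + z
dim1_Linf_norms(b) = [5.58, 5.12, 5.99]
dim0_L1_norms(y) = [10.68, 8.82]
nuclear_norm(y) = 10.27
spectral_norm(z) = 4.03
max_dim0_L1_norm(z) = 6.52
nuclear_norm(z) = 6.97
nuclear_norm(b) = 13.57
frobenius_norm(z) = 4.99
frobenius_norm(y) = 9.00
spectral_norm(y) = 8.90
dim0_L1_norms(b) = [13.19, 9.46]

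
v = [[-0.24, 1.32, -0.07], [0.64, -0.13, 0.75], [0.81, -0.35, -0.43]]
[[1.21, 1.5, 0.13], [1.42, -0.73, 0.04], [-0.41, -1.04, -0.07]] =v@[[0.75, -0.89, -0.0],[1.13, 0.97, 0.1],[1.45, -0.04, 0.07]]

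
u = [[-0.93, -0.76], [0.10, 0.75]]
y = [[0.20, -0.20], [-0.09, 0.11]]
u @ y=[[-0.12, 0.10],[-0.05, 0.06]]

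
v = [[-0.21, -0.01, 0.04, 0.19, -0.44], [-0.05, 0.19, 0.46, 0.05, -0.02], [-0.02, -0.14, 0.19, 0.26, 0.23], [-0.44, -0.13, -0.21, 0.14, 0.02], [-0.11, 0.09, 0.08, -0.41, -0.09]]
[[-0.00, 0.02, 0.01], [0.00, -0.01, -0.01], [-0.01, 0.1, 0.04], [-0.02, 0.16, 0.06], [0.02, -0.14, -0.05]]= v @ [[0.03, -0.21, -0.08], [-0.01, 0.11, 0.04], [0.02, -0.12, -0.05], [-0.04, 0.36, 0.13], [-0.02, 0.19, 0.07]]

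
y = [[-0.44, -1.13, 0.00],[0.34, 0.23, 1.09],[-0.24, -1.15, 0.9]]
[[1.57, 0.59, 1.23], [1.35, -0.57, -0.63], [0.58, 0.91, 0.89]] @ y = [[-0.79, -3.05, 1.75], [-0.64, -0.93, -1.19], [-0.16, -1.47, 1.79]]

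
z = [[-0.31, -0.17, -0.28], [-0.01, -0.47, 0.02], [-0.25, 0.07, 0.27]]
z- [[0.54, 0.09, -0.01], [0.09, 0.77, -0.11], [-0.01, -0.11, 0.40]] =[[-0.85, -0.26, -0.27],[-0.1, -1.24, 0.13],[-0.24, 0.18, -0.13]]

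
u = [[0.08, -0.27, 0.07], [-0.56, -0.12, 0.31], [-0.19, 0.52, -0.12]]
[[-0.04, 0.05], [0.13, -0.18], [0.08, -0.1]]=u@[[-0.33, 0.45], [-0.01, 0.02], [-0.18, 0.24]]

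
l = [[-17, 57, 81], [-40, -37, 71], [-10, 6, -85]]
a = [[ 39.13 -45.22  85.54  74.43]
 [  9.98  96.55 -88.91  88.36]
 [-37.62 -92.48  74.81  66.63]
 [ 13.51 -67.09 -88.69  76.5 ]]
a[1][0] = 9.98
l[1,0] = -40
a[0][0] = 39.13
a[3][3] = 76.5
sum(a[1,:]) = 105.98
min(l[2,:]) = -85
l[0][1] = 57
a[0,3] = 74.43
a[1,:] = [9.98, 96.55, -88.91, 88.36]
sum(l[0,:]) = 121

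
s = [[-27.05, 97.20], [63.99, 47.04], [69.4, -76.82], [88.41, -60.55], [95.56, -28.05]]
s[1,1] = 47.04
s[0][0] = -27.05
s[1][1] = 47.04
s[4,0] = 95.56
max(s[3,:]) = 88.41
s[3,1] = -60.55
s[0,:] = [-27.05, 97.2]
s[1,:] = [63.99, 47.04]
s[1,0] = 63.99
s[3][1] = -60.55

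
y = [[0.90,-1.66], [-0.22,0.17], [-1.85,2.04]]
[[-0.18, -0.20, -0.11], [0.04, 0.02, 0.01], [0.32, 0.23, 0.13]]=y @ [[-0.13, 0.02, 0.02], [0.04, 0.13, 0.08]]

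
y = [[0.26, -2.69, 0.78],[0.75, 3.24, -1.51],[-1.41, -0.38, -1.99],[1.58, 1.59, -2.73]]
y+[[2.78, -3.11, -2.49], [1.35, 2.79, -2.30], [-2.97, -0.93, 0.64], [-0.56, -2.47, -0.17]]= [[3.04,-5.8,-1.71], [2.10,6.03,-3.81], [-4.38,-1.31,-1.35], [1.02,-0.88,-2.9]]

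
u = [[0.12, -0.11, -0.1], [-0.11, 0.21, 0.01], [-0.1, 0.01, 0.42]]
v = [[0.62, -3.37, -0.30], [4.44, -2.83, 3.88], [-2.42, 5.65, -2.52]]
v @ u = [[0.48, -0.78, -0.22], [0.46, -1.04, 1.16], [-0.66, 1.43, -0.76]]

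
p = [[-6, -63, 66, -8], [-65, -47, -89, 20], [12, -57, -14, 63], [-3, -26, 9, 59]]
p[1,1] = -47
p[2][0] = 12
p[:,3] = [-8, 20, 63, 59]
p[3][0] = -3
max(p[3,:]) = 59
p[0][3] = -8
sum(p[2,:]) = 4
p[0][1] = -63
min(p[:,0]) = -65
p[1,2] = -89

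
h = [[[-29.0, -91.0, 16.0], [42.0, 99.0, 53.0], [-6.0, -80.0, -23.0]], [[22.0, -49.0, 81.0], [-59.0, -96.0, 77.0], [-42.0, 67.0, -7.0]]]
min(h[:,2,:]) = -80.0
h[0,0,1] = -91.0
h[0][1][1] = 99.0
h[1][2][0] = -42.0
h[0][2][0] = -6.0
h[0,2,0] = -6.0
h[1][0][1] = -49.0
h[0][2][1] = -80.0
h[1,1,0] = -59.0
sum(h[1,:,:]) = -6.0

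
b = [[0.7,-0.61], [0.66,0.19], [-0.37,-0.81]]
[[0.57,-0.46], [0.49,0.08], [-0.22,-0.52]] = b @ [[0.76, -0.07], [-0.07, 0.68]]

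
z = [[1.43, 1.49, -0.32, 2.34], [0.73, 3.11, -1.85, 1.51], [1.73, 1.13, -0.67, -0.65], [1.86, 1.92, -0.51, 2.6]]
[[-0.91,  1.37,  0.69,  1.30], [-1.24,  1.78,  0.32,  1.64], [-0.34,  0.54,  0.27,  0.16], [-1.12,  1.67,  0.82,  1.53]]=z@[[-0.13, 0.14, 0.18, -0.02],  [-0.01, 0.36, 0.22, 0.35],  [0.40, -0.09, 0.34, -0.03],  [-0.25, 0.26, 0.09, 0.34]]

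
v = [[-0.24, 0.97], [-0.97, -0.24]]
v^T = [[-0.24, -0.97], [0.97, -0.24]]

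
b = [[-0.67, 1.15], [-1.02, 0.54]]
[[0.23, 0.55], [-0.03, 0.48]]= b@[[0.2, -0.31], [0.32, 0.3]]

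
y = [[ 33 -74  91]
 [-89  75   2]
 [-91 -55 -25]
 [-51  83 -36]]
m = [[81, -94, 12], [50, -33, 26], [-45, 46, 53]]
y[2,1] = -55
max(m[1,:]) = 50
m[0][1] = -94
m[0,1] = -94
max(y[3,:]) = 83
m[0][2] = 12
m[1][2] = 26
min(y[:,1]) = -74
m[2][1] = 46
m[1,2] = 26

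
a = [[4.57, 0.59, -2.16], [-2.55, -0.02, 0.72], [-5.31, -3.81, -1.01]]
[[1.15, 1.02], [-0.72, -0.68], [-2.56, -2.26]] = a @ [[0.35, 0.34], [0.12, 0.05], [0.24, 0.26]]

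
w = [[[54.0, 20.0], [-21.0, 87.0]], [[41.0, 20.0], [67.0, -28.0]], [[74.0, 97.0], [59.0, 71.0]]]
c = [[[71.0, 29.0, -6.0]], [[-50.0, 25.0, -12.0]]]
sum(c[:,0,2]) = -18.0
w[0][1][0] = -21.0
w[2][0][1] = 97.0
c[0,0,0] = 71.0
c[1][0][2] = -12.0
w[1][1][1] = -28.0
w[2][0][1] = 97.0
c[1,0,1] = 25.0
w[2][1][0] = 59.0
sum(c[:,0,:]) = 57.0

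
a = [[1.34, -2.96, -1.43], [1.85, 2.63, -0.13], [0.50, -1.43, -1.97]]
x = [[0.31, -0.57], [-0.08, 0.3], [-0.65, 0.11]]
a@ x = [[1.58, -1.81], [0.45, -0.28], [1.55, -0.93]]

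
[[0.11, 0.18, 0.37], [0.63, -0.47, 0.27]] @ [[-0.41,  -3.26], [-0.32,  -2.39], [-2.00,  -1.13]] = [[-0.84, -1.21], [-0.65, -1.24]]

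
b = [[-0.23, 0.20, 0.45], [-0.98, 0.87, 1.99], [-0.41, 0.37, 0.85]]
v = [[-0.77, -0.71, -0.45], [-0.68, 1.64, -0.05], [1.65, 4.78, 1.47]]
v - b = [[-0.54, -0.91, -0.90], [0.30, 0.77, -2.04], [2.06, 4.41, 0.62]]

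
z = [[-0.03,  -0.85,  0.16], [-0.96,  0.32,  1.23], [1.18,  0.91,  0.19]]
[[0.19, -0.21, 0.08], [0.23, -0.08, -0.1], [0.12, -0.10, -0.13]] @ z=[[0.29, -0.16, -0.21], [-0.05, -0.31, -0.08], [-0.06, -0.25, -0.13]]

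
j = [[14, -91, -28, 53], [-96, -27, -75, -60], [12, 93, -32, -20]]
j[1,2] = -75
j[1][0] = -96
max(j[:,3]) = 53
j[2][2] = -32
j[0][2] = -28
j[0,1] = -91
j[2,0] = 12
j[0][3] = 53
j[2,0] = 12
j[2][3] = -20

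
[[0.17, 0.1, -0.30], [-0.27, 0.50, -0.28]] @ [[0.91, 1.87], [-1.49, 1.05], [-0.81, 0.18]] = [[0.25, 0.37], [-0.76, -0.03]]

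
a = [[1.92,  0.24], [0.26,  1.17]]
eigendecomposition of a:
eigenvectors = [[0.95, -0.28], [0.30, 0.96]]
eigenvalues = [2.0, 1.09]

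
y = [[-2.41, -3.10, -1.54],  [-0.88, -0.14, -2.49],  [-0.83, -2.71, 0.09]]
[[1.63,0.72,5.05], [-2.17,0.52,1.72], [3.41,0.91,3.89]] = y@[[0.80, 0.69, 0.45],[-1.48, -0.56, -1.60],[0.67, -0.42, -0.76]]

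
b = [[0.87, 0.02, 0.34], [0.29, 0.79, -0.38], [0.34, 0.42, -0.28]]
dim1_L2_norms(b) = [0.93, 0.92, 0.61]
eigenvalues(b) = [-0.19, 1.03, 0.54]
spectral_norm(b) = 1.15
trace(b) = 1.38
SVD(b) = [[-0.46, 0.88, -0.12], [-0.72, -0.45, -0.52], [-0.51, -0.15, 0.85]] @ diag([1.1490894541698442, 0.8744629723690859, 0.10396122484404013]) @ [[-0.68,-0.69,0.23], [0.66,-0.46,0.59], [0.30,-0.55,-0.78]]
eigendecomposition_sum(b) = [[-0.01, -0.03, 0.07],[0.02, 0.05, -0.11],[0.04, 0.09, -0.22]] + [[0.82, 0.29, 0.13], [0.43, 0.16, 0.07], [0.35, 0.13, 0.05]] + [[0.07, -0.24, 0.14], [-0.17, 0.59, -0.34], [-0.06, 0.2, -0.12]]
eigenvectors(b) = [[0.28, -0.83, 0.36],[-0.42, -0.44, -0.88],[-0.86, -0.36, -0.3]]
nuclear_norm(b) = 2.13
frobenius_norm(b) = 1.45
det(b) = -0.10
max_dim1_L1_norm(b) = 1.46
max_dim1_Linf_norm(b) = 0.87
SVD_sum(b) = [[0.36,0.37,-0.12], [0.57,0.58,-0.19], [0.4,0.41,-0.13]] + [[0.51,-0.36,0.45],[-0.26,0.18,-0.23],[-0.09,0.06,-0.08]] + [[-0.0, 0.01, 0.01],[-0.02, 0.03, 0.04],[0.03, -0.05, -0.07]]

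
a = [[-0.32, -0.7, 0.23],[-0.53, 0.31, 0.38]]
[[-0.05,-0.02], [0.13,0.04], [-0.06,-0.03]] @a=[[0.03, 0.03, -0.02], [-0.06, -0.08, 0.05], [0.04, 0.03, -0.03]]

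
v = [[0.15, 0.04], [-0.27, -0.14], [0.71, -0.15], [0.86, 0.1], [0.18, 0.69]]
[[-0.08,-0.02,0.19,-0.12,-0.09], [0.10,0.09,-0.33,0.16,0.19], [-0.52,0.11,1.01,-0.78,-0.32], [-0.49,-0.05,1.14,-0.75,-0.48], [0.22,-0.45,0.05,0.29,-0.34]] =v @[[-0.63, 0.02, 1.36, -0.95, -0.52], [0.48, -0.66, -0.28, 0.67, -0.36]]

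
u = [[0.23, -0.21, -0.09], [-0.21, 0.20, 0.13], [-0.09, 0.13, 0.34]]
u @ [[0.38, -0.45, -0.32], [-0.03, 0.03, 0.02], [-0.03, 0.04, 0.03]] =[[0.1, -0.11, -0.08],[-0.09, 0.11, 0.08],[-0.05, 0.06, 0.04]]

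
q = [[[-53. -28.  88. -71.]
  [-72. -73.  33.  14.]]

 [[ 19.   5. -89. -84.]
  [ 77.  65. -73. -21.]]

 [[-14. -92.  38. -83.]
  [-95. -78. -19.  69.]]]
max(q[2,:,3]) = 69.0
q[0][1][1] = -73.0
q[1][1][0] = 77.0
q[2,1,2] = -19.0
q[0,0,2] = 88.0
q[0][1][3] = 14.0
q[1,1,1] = 65.0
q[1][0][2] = -89.0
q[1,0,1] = 5.0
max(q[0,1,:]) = 33.0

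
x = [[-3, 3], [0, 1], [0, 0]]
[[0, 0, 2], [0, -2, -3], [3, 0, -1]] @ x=[[0, 0], [0, -2], [-9, 9]]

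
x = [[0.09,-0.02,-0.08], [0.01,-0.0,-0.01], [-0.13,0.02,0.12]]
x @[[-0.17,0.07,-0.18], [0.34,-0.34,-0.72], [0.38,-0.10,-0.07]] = [[-0.05, 0.02, 0.00], [-0.01, 0.00, -0.00], [0.07, -0.03, 0.0]]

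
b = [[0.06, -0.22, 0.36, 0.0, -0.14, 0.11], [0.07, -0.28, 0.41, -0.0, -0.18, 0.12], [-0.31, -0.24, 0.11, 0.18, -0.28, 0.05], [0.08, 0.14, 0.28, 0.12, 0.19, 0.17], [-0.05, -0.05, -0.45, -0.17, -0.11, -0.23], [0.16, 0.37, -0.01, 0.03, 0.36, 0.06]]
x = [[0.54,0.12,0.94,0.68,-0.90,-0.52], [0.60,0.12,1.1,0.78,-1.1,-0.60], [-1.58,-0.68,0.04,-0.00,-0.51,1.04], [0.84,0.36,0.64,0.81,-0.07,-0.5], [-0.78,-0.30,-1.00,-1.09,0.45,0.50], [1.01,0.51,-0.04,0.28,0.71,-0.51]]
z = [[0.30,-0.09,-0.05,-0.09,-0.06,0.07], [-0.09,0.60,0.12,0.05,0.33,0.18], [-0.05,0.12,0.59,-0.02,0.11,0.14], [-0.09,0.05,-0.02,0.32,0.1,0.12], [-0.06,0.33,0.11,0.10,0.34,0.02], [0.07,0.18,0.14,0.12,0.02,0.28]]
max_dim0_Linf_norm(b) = 0.45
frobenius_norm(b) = 1.25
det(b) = -0.00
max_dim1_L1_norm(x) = 4.3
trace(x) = 1.45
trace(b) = -0.04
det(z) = -0.00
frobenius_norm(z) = 1.26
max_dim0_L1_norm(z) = 1.37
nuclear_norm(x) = 6.55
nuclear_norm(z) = 2.43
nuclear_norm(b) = 2.06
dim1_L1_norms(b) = [0.89, 1.06, 1.17, 0.98, 1.06, 0.99]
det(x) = 0.00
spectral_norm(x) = 3.58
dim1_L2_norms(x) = [1.65, 1.94, 2.07, 1.47, 1.83, 1.46]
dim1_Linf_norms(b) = [0.36, 0.41, 0.31, 0.28, 0.45, 0.37]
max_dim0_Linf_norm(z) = 0.6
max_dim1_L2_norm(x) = 2.07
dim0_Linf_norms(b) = [0.31, 0.37, 0.45, 0.18, 0.36, 0.23]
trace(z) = 2.43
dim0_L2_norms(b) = [0.37, 0.59, 0.77, 0.28, 0.56, 0.34]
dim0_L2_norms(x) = [2.34, 0.99, 1.87, 1.73, 1.73, 1.57]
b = x @ z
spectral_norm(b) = 0.92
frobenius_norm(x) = 4.29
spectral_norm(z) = 1.00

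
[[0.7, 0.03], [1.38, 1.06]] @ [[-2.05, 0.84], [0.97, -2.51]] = [[-1.41, 0.51], [-1.80, -1.50]]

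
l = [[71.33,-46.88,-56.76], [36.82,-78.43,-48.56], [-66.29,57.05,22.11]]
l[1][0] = 36.82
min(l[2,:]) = -66.29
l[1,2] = -48.56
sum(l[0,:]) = -32.31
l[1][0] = 36.82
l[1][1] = -78.43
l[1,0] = 36.82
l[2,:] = [-66.29, 57.05, 22.11]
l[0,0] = 71.33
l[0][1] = -46.88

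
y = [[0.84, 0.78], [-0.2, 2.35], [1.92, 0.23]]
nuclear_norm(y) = 4.58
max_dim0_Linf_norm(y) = 2.35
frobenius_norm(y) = 3.26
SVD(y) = [[-0.40, 0.27], [-0.86, -0.44], [-0.32, 0.85]] @ diag([2.5268497499540645, 2.05689823305799]) @ [[-0.31, -0.95], [0.95, -0.31]]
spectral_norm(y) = 2.53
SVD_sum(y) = [[0.31, 0.95], [0.67, 2.07], [0.25, 0.77]] + [[0.53, -0.17], [-0.87, 0.28], [1.67, -0.54]]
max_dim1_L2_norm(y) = 2.36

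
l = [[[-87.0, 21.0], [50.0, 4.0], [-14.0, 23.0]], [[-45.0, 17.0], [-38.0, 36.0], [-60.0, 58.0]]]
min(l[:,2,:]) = -60.0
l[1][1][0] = -38.0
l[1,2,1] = 58.0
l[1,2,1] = 58.0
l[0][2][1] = 23.0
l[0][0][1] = 21.0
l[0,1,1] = 4.0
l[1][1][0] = -38.0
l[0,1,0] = 50.0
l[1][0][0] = -45.0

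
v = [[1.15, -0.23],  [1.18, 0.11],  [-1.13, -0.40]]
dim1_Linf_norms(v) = [1.15, 1.18, 1.13]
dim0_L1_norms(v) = [3.46, 0.74]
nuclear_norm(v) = 2.45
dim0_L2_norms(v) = [2.0, 0.47]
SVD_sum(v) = [[1.12, 0.09], [1.18, 0.10], [-1.16, -0.1]] + [[0.03, -0.32],  [-0.0, 0.01],  [0.03, -0.30]]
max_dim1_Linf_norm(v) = 1.18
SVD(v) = [[-0.56, 0.73], [-0.59, -0.03], [0.58, 0.68]] @ diag([2.0045800206776474, 0.44548730700212064]) @ [[-1.0, -0.08],[0.08, -1.00]]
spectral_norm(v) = 2.00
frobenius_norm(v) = 2.05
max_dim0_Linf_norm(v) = 1.18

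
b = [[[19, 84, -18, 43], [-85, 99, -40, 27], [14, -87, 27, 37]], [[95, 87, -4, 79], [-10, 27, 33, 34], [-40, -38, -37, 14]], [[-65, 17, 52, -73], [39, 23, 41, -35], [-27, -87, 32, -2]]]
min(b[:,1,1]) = 23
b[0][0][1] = 84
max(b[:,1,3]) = 34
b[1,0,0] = 95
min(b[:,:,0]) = -85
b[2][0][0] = -65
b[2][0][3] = -73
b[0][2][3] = 37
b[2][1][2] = 41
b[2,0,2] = 52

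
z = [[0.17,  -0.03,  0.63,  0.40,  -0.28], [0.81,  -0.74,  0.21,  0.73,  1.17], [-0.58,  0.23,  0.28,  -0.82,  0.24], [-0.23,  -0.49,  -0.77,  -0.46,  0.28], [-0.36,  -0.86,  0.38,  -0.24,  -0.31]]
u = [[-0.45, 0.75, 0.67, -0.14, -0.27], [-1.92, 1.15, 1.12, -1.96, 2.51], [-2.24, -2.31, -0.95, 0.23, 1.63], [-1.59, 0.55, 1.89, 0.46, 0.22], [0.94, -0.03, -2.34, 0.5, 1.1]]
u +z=[[-0.28, 0.72, 1.30, 0.26, -0.55],[-1.11, 0.41, 1.33, -1.23, 3.68],[-2.82, -2.08, -0.67, -0.59, 1.87],[-1.82, 0.06, 1.12, 0.0, 0.5],[0.58, -0.89, -1.96, 0.26, 0.79]]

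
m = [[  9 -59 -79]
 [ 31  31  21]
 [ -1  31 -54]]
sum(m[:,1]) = 3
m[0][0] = 9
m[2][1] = 31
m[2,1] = 31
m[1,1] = 31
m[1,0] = 31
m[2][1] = 31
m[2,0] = -1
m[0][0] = 9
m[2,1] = 31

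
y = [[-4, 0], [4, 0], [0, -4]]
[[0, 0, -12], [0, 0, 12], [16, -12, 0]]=y @ [[0, 0, 3], [-4, 3, 0]]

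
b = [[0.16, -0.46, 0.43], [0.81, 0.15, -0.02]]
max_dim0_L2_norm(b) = 0.83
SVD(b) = [[0.19, 0.98], [0.98, -0.19]] @ diag([0.8301363392695998, 0.6418517416226802]) @ [[0.99, 0.07, 0.08],[0.0, -0.75, 0.66]]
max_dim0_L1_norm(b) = 0.97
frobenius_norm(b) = 1.05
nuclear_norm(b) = 1.47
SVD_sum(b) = [[0.16,0.01,0.01],[0.81,0.06,0.06]] + [[0.0, -0.47, 0.42], [-0.00, 0.09, -0.08]]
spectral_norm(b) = 0.83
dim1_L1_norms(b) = [1.05, 0.98]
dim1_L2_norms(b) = [0.65, 0.82]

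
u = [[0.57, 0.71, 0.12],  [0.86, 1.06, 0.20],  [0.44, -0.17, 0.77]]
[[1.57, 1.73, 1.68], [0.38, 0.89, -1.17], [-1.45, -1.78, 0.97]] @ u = [[3.12, 2.66, 1.83],  [0.47, 1.41, -0.68],  [-1.93, -3.08, 0.22]]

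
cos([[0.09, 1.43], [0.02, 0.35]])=[[0.98,  -0.31],[-0.00,  0.93]]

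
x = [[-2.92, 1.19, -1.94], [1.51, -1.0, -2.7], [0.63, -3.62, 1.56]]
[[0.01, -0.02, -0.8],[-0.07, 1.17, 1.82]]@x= [[-0.56,  2.93,  -1.21], [3.12,  -7.84,  -0.18]]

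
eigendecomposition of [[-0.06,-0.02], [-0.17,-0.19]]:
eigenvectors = [[0.67,0.13], [-0.74,0.99]]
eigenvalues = [-0.04, -0.21]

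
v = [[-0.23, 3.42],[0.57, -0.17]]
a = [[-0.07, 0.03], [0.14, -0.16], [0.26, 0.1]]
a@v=[[0.03, -0.24], [-0.12, 0.51], [-0.00, 0.87]]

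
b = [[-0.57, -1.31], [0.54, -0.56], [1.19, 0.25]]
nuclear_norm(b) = 2.82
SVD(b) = [[-0.8, -0.43],  [-0.02, -0.68],  [0.60, -0.60]] @ diag([1.6747532145780464, 1.1489132561949575]) @ [[0.69,  0.72], [-0.72,  0.69]]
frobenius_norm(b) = 2.03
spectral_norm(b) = 1.67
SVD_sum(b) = [[-0.93,-0.97], [-0.02,-0.02], [0.70,0.72]] + [[0.36, -0.34],  [0.56, -0.54],  [0.49, -0.47]]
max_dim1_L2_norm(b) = 1.43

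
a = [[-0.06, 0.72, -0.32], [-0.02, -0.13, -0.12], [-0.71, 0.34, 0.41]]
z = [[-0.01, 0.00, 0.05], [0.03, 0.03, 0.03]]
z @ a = [[-0.03, 0.01, 0.02], [-0.02, 0.03, -0.00]]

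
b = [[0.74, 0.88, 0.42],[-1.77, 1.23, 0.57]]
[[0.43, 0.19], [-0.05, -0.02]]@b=[[-0.02, 0.61, 0.29], [-0.00, -0.07, -0.03]]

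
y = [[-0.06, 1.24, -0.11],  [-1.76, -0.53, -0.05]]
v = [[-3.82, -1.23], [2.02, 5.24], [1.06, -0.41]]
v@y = [[2.39, -4.08, 0.48], [-9.34, -0.27, -0.48], [0.66, 1.53, -0.1]]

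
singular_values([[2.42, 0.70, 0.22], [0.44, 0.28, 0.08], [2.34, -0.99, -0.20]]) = [3.4, 1.27, 0.0]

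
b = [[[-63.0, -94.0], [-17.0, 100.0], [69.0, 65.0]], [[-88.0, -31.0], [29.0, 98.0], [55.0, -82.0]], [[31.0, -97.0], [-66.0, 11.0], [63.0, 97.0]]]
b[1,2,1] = -82.0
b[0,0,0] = -63.0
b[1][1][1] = 98.0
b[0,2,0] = 69.0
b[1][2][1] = -82.0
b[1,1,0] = 29.0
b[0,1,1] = 100.0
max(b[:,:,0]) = 69.0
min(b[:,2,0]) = 55.0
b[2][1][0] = -66.0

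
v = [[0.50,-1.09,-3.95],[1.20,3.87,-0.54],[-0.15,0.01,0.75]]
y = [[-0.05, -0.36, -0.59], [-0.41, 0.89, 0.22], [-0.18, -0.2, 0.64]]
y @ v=[[-0.37, -1.34, -0.05], [0.83, 3.89, 1.30], [-0.43, -0.57, 1.30]]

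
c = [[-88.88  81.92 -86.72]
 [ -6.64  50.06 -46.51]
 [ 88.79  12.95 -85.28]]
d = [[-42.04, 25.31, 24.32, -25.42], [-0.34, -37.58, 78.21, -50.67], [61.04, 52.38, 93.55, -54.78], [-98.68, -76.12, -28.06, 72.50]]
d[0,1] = 25.31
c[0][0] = -88.88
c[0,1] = 81.92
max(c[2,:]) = 88.79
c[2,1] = 12.95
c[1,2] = -46.51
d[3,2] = -28.06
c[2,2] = -85.28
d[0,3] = -25.42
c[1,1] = 50.06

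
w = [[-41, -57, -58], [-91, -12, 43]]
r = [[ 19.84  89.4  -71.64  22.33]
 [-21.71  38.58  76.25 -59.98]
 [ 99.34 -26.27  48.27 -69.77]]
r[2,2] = 48.27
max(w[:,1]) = -12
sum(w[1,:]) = -60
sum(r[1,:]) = 33.14000000000001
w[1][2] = 43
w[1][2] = 43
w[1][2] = 43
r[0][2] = -71.64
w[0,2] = -58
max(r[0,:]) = 89.4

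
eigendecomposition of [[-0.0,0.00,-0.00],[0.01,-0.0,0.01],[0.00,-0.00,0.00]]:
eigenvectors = [[0.00, 0.0, 0.00],[1.0, -1.00, -1.00],[0.00, 0.0, 0.00]]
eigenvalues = [-0.0, -0.0, 0.0]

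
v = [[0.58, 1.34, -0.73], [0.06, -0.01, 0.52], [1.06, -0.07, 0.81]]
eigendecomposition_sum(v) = [[(0.1+0j),(0.14+0j),(0.02+0j)], [(0.44+0j),0.64+0.00j,0.10+0.00j], [(0.76+0j),1.10+0.00j,0.17+0.00j]] + [[(0.24+0.33j),0.60-0.24j,(-0.38+0.1j)], [-0.19-0.17j,-0.32+0.23j,(0.21-0.11j)], [(0.15-0.42j),-0.59-0.38j,(0.32+0.28j)]] + [[(0.24-0.33j),0.60+0.24j,-0.38-0.10j], [(-0.19+0.17j),(-0.32-0.23j),(0.21+0.11j)], [(0.15+0.42j),-0.59+0.38j,(0.32-0.28j)]]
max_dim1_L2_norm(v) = 1.63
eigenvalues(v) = [(0.91+0j), (0.24+0.84j), (0.24-0.84j)]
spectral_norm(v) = 1.66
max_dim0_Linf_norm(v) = 1.34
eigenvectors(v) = [[(0.11+0j), (0.36-0.51j), (0.36+0.51j)], [0.50+0.00j, -0.14+0.36j, (-0.14-0.36j)], [0.86+0.00j, (-0.68+0j), -0.68-0.00j]]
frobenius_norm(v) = 2.17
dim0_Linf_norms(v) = [1.06, 1.34, 0.81]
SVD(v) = [[-0.97, 0.2, 0.13], [0.17, 0.24, 0.96], [0.16, 0.95, -0.27]] @ diag([1.655293838107349, 1.3758930042867503, 0.3008666652831809]) @ [[-0.23, -0.79, 0.56], [0.83, 0.14, 0.55], [-0.51, 0.59, 0.62]]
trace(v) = 1.38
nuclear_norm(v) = 3.33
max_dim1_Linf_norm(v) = 1.34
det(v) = 0.69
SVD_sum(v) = [[0.37,1.28,-0.90], [-0.07,-0.23,0.16], [-0.06,-0.21,0.15]] + [[0.23, 0.04, 0.15],[0.27, 0.05, 0.18],[1.08, 0.19, 0.71]] + [[-0.02, 0.02, 0.02], [-0.15, 0.17, 0.18], [0.04, -0.05, -0.05]]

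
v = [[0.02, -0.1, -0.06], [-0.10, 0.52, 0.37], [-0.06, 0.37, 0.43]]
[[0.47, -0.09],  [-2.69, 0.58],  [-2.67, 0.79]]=v@[[0.40, 2.56],[-1.86, 0.15],[-4.56, 2.06]]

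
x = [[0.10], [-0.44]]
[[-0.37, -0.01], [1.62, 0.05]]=x @ [[-3.68, -0.12]]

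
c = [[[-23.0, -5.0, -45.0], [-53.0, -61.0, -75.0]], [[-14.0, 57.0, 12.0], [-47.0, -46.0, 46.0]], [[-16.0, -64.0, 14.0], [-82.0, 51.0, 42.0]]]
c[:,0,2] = [-45.0, 12.0, 14.0]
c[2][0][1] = -64.0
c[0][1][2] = -75.0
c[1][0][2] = 12.0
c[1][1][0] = -47.0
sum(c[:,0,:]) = -84.0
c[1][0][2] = 12.0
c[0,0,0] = -23.0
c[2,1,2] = 42.0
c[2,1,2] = 42.0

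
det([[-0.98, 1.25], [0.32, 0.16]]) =-0.557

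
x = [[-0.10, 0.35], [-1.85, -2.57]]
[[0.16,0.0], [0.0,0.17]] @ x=[[-0.02, 0.06], [-0.31, -0.44]]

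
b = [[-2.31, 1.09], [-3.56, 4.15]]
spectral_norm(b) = 5.96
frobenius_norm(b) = 6.03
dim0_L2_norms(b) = [4.24, 4.29]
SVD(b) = [[-0.40, -0.92], [-0.92, 0.40]] @ diag([5.958457164608561, 0.957647230207933]) @ [[0.7, -0.71],[0.71, 0.7]]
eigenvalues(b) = [-1.64, 3.48]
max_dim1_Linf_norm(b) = 4.15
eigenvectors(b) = [[-0.85, -0.19], [-0.52, -0.98]]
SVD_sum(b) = [[-1.69, 1.71],[-3.83, 3.88]] + [[-0.62,-0.62], [0.27,0.27]]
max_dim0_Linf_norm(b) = 4.15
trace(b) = 1.84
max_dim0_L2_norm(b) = 4.29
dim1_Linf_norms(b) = [2.31, 4.15]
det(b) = -5.71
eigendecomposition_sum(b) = [[-1.85, 0.35], [-1.14, 0.21]] + [[-0.46, 0.74],  [-2.42, 3.94]]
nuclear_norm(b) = 6.92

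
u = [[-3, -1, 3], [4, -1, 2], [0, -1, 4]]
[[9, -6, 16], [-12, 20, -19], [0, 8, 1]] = u@[[-3, 4, -5], [0, 0, -1], [0, 2, 0]]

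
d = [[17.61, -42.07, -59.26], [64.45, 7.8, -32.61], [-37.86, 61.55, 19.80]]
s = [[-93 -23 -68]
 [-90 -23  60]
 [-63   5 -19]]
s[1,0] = -90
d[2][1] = 61.55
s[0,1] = -23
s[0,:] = [-93, -23, -68]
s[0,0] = -93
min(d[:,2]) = -59.26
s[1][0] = -90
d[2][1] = 61.55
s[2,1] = 5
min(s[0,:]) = -93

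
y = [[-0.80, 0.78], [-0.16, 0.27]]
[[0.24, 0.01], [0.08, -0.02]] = y @ [[-0.0, -0.23], [0.31, -0.22]]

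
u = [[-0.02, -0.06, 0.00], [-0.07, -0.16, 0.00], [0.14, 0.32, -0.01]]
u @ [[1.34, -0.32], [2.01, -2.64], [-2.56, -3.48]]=[[-0.15, 0.16], [-0.42, 0.44], [0.86, -0.85]]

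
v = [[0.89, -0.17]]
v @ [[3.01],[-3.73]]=[[3.31]]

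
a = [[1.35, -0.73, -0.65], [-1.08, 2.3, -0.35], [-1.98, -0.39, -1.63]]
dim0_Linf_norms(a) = [1.98, 2.3, 1.63]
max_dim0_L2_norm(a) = 2.63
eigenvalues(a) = [-2.11, 1.28, 2.85]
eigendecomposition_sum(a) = [[-0.25,  -0.08,  -0.39], [-0.15,  -0.05,  -0.24], [-1.15,  -0.35,  -1.81]] + [[0.75,0.45,-0.22], [0.59,0.36,-0.18], [-0.59,-0.36,0.17]] + [[0.85, -1.11, -0.04], [-1.52, 1.99, 0.07], [-0.24, 0.32, 0.01]]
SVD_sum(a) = [[0.99, -0.67, 0.38],  [-1.73, 1.17, -0.66],  [-1.46, 0.99, -0.56]] + [[-0.16, -0.39, -0.29],  [0.38, 0.96, 0.7],  [-0.56, -1.40, -1.02]] + [[0.51,  0.34,  -0.74], [0.26,  0.17,  -0.38], [0.04,  0.02,  -0.05]]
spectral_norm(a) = 3.13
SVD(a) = [[-0.4, 0.23, 0.89], [0.70, -0.55, 0.46], [0.59, 0.8, 0.06]] @ diag([3.127684611296793, 2.2627394187207766, 1.0880254111115182]) @ [[-0.79, 0.53, -0.3],  [-0.31, -0.77, -0.56],  [0.53, 0.35, -0.77]]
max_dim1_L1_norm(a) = 4.0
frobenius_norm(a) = 4.01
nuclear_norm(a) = 6.48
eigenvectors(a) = [[0.21, 0.67, 0.48], [0.13, 0.53, -0.87], [0.97, -0.52, -0.14]]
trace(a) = 2.02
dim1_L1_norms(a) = [2.73, 3.73, 4.0]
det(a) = -7.70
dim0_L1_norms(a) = [4.41, 3.42, 2.63]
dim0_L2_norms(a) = [2.63, 2.44, 1.79]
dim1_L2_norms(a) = [1.67, 2.56, 2.59]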